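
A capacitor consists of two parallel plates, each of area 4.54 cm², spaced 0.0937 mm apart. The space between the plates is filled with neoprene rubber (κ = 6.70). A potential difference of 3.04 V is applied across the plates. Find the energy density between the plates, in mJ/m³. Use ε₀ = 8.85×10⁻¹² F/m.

31.2 mJ/m³

E = V/d = 3.04 / 9.37×10⁻⁵ = 3.24×10⁴ V/m.
u = ½κε₀E² = ½ × 6.70 × 8.85×10⁻¹² × (3.24×10⁴)² = 3.12×10⁻² J/m³.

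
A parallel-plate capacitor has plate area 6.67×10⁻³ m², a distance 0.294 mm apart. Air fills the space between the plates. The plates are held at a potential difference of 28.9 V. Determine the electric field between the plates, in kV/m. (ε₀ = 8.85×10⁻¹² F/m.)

E = V/d = 28.9 / 2.94×10⁻⁴ = 9.83×10⁴ V/m.

98.3 kV/m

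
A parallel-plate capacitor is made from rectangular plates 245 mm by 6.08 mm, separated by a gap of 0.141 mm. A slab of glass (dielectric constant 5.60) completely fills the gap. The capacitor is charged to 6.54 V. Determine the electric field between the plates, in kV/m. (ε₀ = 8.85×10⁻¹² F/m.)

E ≈ 46.4 kV/m

E = V/d = 6.54 / 1.41×10⁻⁴ = 4.64×10⁴ V/m.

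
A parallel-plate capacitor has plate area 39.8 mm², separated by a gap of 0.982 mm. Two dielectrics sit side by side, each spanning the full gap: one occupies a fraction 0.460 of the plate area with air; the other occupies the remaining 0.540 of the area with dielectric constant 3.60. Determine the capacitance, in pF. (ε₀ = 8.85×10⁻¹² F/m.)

C ≈ 0.862 pF

A = 39.8 mm² = 3.98×10⁻⁵ m².
Side-by-side slabs ⇒ two capacitors in parallel, each spanning the full gap.
C₁ = κ₁ε₀A₁/d = 1.00 × 8.85×10⁻¹² × 1.83×10⁻⁵ / 9.82×10⁻⁴ = 1.65×10⁻¹³ F.
C₂ = κ₂ε₀A₂/d = 3.60 × 8.85×10⁻¹² × 2.15×10⁻⁵ / 9.82×10⁻⁴ = 6.97×10⁻¹³ F.
C = C₁ + C₂ = 8.62×10⁻¹³ F.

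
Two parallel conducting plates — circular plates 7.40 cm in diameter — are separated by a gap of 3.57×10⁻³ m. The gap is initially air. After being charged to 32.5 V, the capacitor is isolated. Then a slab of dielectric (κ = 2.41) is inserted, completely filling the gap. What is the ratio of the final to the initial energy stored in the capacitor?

0.415

Isolated ⇒ Q is held fixed.
C₂ = 2.41 C₁ and U = Q²/(2C), so U₂/U₁ = C₁/C₂ = 0.415.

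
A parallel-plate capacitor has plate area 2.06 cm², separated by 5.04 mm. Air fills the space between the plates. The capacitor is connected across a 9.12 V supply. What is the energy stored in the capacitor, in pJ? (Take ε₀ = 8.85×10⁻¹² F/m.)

15.0 pJ

A = 2.06 cm² = 2.06×10⁻⁴ m².
C = ε₀A/d = 8.85×10⁻¹² × 2.06×10⁻⁴ / 5.04×10⁻³ = 3.62×10⁻¹³ F.
U = ½CV² = ½ × 3.62×10⁻¹³ × (9.12)² = 1.50×10⁻¹¹ J.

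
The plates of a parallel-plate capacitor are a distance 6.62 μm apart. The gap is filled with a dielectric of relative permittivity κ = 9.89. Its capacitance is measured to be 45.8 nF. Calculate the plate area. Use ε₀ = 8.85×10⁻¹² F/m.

34.6 cm²

A = Cd/(κε₀) = 4.58×10⁻⁸ × 6.62×10⁻⁶ / (9.89 × 8.85×10⁻¹²) = 3.46×10⁻³ m².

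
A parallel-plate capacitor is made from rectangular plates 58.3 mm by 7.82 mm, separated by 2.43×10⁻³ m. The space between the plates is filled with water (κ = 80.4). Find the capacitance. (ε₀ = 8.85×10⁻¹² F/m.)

A = 58.3 × 7.82 mm² = 4.56×10⁻⁴ m².
C = κε₀A/d = 80.4 × 8.85×10⁻¹² × 4.56×10⁻⁴ / 2.43×10⁻³ = 1.33×10⁻¹⁰ F.

C ≈ 133 pF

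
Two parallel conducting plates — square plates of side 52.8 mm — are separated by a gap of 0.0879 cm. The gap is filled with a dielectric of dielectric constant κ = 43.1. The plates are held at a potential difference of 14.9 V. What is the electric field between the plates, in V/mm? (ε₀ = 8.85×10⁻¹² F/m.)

E ≈ 17.0 V/mm

E = V/d = 14.9 / 8.79×10⁻⁴ = 1.70×10⁴ V/m.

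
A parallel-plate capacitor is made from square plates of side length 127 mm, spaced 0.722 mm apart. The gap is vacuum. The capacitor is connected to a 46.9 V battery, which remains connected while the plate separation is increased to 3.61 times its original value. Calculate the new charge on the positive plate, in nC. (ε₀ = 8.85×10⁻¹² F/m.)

A = (127 mm)² = 1.61×10⁻² m².
Initially C₁ = ε₀A/d = 8.85×10⁻¹² × 1.61×10⁻² / 7.22×10⁻⁴ = 1.98×10⁻¹⁰ F.
Q₁ = 9.27×10⁻⁹ C.
Battery connected ⇒ V is held fixed. C₂ = 0.277 C₁ and Q = CV, so Q₂/Q₁ = C₂/C₁ = 0.277.
Q₂ = 0.277 × 9.27×10⁻⁹ = 2.57×10⁻⁹ C.

Q ≈ 2.57 nC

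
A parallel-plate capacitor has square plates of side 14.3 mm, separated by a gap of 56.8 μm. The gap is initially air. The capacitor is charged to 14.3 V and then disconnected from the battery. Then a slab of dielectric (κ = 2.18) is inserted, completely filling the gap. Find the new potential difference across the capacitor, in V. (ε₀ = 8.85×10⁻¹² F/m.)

A = (14.3 mm)² = 2.04×10⁻⁴ m².
Initially C₁ = ε₀A/d = 8.85×10⁻¹² × 2.04×10⁻⁴ / 5.68×10⁻⁵ = 3.19×10⁻¹¹ F.
V₁ = 14.3 V.
Isolated ⇒ Q is held fixed. C₂ = 2.18 C₁ and V = Q/C, so V₂/V₁ = C₁/C₂ = 0.459.
V₂ = 0.459 × 14.3 = 6.56 V.

6.56 V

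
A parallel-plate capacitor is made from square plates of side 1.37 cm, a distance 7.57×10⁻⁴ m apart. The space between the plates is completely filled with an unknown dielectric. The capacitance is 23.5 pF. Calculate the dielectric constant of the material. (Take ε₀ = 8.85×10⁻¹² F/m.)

10.7

A = (1.37 cm)² = 1.88×10⁻⁴ m².
κ = Cd/(ε₀A) = 2.35×10⁻¹¹ × 7.57×10⁻⁴ / (8.85×10⁻¹² × 1.88×10⁻⁴) = 10.7.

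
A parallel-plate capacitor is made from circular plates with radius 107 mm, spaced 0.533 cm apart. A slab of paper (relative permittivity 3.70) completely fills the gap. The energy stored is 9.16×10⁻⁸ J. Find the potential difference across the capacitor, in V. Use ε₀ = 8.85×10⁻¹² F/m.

V ≈ 28.8 V

A = π(107 mm)² = 3.60×10⁻² m².
C = κε₀A/d = 3.70 × 8.85×10⁻¹² × 3.60×10⁻² / 5.33×10⁻³ = 2.21×10⁻¹⁰ F.
V = √(2U/C) = √(2 × 9.16×10⁻⁸ / 2.21×10⁻¹⁰) = 28.8 V.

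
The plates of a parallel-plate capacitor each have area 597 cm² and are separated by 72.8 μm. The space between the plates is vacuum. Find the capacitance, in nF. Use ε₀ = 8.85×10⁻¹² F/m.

A = 597 cm² = 5.97×10⁻² m².
C = ε₀A/d = 8.85×10⁻¹² × 5.97×10⁻² / 7.28×10⁻⁵ = 7.26×10⁻⁹ F.

7.26 nF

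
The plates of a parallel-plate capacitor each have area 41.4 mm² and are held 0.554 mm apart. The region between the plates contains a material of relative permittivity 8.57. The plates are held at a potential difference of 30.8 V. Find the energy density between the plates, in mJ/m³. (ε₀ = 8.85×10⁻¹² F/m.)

117 mJ/m³

E = V/d = 30.8 / 5.54×10⁻⁴ = 5.56×10⁴ V/m.
u = ½κε₀E² = ½ × 8.57 × 8.85×10⁻¹² × (5.56×10⁴)² = 0.117 J/m³.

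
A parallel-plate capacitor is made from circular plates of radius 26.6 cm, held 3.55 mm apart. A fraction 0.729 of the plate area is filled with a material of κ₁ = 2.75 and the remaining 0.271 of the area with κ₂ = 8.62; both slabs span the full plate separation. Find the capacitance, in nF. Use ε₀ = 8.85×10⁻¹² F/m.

A = π(26.6 cm)² = 0.222 m².
Side-by-side slabs ⇒ two capacitors in parallel, each spanning the full gap.
C₁ = κ₁ε₀A₁/d = 2.75 × 8.85×10⁻¹² × 0.162 / 3.55×10⁻³ = 1.11×10⁻⁹ F.
C₂ = κ₂ε₀A₂/d = 8.62 × 8.85×10⁻¹² × 6.02×10⁻² / 3.55×10⁻³ = 1.29×10⁻⁹ F.
C = C₁ + C₂ = 2.41×10⁻⁹ F.

2.41 nF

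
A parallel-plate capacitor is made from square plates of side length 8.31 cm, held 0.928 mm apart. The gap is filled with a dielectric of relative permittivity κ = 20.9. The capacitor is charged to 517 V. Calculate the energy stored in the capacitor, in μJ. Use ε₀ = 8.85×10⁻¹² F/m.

U ≈ 184 μJ

A = (8.31 cm)² = 6.91×10⁻³ m².
C = κε₀A/d = 20.9 × 8.85×10⁻¹² × 6.91×10⁻³ / 9.28×10⁻⁴ = 1.38×10⁻⁹ F.
U = ½CV² = ½ × 1.38×10⁻⁹ × (517)² = 1.84×10⁻⁴ J.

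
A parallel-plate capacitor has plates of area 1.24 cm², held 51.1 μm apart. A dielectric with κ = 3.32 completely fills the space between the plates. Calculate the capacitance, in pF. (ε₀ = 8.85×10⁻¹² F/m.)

C ≈ 71.3 pF

A = 1.24 cm² = 1.24×10⁻⁴ m².
C = κε₀A/d = 3.32 × 8.85×10⁻¹² × 1.24×10⁻⁴ / 5.11×10⁻⁵ = 7.13×10⁻¹¹ F.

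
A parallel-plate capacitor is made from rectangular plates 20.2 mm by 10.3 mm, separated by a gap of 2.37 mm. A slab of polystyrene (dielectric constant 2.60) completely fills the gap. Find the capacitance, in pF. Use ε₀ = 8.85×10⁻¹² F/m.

A = 20.2 × 10.3 mm² = 2.08×10⁻⁴ m².
C = κε₀A/d = 2.60 × 8.85×10⁻¹² × 2.08×10⁻⁴ / 2.37×10⁻³ = 2.02×10⁻¹² F.

C ≈ 2.02 pF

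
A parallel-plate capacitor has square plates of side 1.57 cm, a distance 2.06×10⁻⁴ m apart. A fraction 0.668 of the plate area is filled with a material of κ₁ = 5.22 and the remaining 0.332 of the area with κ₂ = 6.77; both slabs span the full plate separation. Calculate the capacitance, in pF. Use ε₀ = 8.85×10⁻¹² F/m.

A = (1.57 cm)² = 2.46×10⁻⁴ m².
Side-by-side slabs ⇒ two capacitors in parallel, each spanning the full gap.
C₁ = κ₁ε₀A₁/d = 5.22 × 8.85×10⁻¹² × 1.65×10⁻⁴ / 2.06×10⁻⁴ = 3.69×10⁻¹¹ F.
C₂ = κ₂ε₀A₂/d = 6.77 × 8.85×10⁻¹² × 8.18×10⁻⁵ / 2.06×10⁻⁴ = 2.38×10⁻¹¹ F.
C = C₁ + C₂ = 6.07×10⁻¹¹ F.

C ≈ 60.7 pF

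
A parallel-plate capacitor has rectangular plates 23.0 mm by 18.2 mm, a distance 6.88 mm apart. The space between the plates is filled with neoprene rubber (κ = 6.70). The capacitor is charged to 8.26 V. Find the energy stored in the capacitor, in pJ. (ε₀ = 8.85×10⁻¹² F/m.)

A = 23.0 × 18.2 mm² = 4.19×10⁻⁴ m².
C = κε₀A/d = 6.70 × 8.85×10⁻¹² × 4.19×10⁻⁴ / 6.88×10⁻³ = 3.61×10⁻¹² F.
U = ½CV² = ½ × 3.61×10⁻¹² × (8.26)² = 1.23×10⁻¹⁰ J.

123 pJ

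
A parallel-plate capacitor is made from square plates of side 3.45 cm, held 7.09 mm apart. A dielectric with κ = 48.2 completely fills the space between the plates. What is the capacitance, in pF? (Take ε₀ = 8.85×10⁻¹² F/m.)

A = (3.45 cm)² = 1.19×10⁻³ m².
C = κε₀A/d = 48.2 × 8.85×10⁻¹² × 1.19×10⁻³ / 7.09×10⁻³ = 7.16×10⁻¹¹ F.

71.6 pF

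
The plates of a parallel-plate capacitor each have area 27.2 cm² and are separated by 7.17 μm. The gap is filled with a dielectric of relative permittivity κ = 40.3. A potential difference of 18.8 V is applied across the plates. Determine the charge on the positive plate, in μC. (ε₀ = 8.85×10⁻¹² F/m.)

A = 27.2 cm² = 2.72×10⁻³ m².
C = κε₀A/d = 40.3 × 8.85×10⁻¹² × 2.72×10⁻³ / 7.17×10⁻⁶ = 1.35×10⁻⁷ F.
Q = CV = 1.35×10⁻⁷ × 18.8 = 2.54×10⁻⁶ C.

2.54 μC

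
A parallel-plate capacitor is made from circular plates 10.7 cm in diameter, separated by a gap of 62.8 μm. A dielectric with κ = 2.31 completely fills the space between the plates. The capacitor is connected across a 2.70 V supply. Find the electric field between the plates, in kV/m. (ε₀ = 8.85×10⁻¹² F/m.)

E = V/d = 2.70 / 6.28×10⁻⁵ = 4.30×10⁴ V/m.

E ≈ 43.0 kV/m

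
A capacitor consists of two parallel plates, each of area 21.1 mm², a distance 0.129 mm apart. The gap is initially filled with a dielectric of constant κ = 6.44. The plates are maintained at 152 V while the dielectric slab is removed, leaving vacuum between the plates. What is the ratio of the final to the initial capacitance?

0.155

C = κε₀A/d scales with κ, so C₂/C₁ = 1/κ = 1/6.44 = 0.155.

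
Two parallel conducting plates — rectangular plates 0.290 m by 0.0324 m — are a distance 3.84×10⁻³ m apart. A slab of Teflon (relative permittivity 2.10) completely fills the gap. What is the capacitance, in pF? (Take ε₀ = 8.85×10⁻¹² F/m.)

C ≈ 45.5 pF

A = 0.290 × 0.0324 m² = 9.40×10⁻³ m².
C = κε₀A/d = 2.10 × 8.85×10⁻¹² × 9.40×10⁻³ / 3.84×10⁻³ = 4.55×10⁻¹¹ F.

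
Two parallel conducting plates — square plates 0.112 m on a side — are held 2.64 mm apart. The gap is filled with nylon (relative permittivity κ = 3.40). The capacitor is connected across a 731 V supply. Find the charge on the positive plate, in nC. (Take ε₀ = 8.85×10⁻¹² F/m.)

A = (0.112 m)² = 1.25×10⁻² m².
C = κε₀A/d = 3.40 × 8.85×10⁻¹² × 1.25×10⁻² / 2.64×10⁻³ = 1.43×10⁻¹⁰ F.
Q = CV = 1.43×10⁻¹⁰ × 731 = 1.05×10⁻⁷ C.

Q ≈ 105 nC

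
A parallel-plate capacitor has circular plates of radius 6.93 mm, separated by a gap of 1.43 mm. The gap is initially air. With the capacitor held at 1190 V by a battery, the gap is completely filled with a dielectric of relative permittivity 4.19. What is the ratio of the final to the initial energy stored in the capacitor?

Battery connected ⇒ V is held fixed.
C₂ = 4.19 C₁ and U = ½CV², so U₂/U₁ = C₂/C₁ = 4.19.

4.19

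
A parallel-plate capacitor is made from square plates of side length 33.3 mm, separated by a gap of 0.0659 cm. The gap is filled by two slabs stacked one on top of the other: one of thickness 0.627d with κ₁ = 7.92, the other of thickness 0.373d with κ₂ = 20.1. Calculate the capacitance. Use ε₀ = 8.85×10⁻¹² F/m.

A = (33.3 mm)² = 1.11×10⁻³ m².
Stacked slabs ⇒ two capacitors in series, each with the full plate area.
C₁ = κ₁ε₀A/d₁ = 7.92 × 8.85×10⁻¹² × 1.11×10⁻³ / 4.13×10⁻⁴ = 1.88×10⁻¹⁰ F.
C₂ = κ₂ε₀A/d₂ = 20.1 × 8.85×10⁻¹² × 1.11×10⁻³ / 2.46×10⁻⁴ = 8.02×10⁻¹⁰ F.
C = (1/C₁ + 1/C₂)⁻¹ = 1.52×10⁻¹⁰ F.

152 pF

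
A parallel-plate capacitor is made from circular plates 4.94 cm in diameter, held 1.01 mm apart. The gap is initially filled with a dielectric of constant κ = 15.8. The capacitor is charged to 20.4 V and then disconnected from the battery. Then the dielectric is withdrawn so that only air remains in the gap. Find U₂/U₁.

U₂/U₁ ≈ 15.8

Isolated ⇒ Q is held fixed.
C₂ = 0.0633 C₁ and U = Q²/(2C), so U₂/U₁ = C₁/C₂ = 15.8.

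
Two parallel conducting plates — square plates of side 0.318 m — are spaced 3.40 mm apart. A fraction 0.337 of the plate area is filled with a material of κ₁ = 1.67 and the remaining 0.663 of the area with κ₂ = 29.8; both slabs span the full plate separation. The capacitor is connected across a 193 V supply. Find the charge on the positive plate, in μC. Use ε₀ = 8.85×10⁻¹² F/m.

Q ≈ 1.03 μC

A = (0.318 m)² = 0.101 m².
Side-by-side slabs ⇒ two capacitors in parallel, each spanning the full gap.
C₁ = κ₁ε₀A₁/d = 1.67 × 8.85×10⁻¹² × 3.41×10⁻² / 3.40×10⁻³ = 1.48×10⁻¹⁰ F.
C₂ = κ₂ε₀A₂/d = 29.8 × 8.85×10⁻¹² × 6.70×10⁻² / 3.40×10⁻³ = 5.20×10⁻⁹ F.
C = C₁ + C₂ = 5.35×10⁻⁹ F.
Q = CV = 5.35×10⁻⁹ × 193 = 1.03×10⁻⁶ C.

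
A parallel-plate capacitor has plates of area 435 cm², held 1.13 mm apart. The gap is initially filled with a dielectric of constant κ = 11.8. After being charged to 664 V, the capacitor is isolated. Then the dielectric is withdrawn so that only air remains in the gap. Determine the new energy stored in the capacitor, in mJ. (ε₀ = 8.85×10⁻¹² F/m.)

U ≈ 10.5 mJ

A = 435 cm² = 4.35×10⁻² m².
Initially C₁ = κε₀A/d = 11.8 × 8.85×10⁻¹² × 4.35×10⁻² / 1.13×10⁻³ = 4.02×10⁻⁹ F.
U₁ = 8.86×10⁻⁴ J.
Isolated ⇒ Q is held fixed. C₂ = 0.0847 C₁ and U = Q²/(2C), so U₂/U₁ = C₁/C₂ = 11.8.
U₂ = 11.8 × 8.86×10⁻⁴ = 1.05×10⁻² J.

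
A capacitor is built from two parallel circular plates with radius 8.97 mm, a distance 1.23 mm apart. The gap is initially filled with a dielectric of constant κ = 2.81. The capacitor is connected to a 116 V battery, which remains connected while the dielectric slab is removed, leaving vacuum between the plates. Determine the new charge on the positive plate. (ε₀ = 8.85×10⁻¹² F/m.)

Q ≈ 211 pC

A = π(8.97 mm)² = 2.53×10⁻⁴ m².
Initially C₁ = κε₀A/d = 2.81 × 8.85×10⁻¹² × 2.53×10⁻⁴ / 1.23×10⁻³ = 5.11×10⁻¹² F.
Q₁ = 5.93×10⁻¹⁰ C.
Battery connected ⇒ V is held fixed. C₂ = 0.356 C₁ and Q = CV, so Q₂/Q₁ = C₂/C₁ = 0.356.
Q₂ = 0.356 × 5.93×10⁻¹⁰ = 2.11×10⁻¹⁰ C.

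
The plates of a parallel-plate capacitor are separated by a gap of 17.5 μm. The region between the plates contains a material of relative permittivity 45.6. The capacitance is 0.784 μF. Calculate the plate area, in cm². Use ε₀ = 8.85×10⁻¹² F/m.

A = Cd/(κε₀) = 7.84×10⁻⁷ × 1.75×10⁻⁵ / (45.6 × 8.85×10⁻¹²) = 3.40×10⁻² m².

340 cm²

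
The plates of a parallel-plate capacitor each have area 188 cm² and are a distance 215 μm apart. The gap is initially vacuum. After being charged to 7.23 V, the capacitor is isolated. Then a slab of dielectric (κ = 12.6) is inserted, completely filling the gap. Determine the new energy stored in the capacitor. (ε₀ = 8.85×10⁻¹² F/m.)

U ≈ 1.61 nJ

A = 188 cm² = 1.88×10⁻² m².
Initially C₁ = ε₀A/d = 8.85×10⁻¹² × 1.88×10⁻² / 2.15×10⁻⁴ = 7.74×10⁻¹⁰ F.
U₁ = 2.02×10⁻⁸ J.
Isolated ⇒ Q is held fixed. C₂ = 12.6 C₁ and U = Q²/(2C), so U₂/U₁ = C₁/C₂ = 0.0794.
U₂ = 0.0794 × 2.02×10⁻⁸ = 1.61×10⁻⁹ J.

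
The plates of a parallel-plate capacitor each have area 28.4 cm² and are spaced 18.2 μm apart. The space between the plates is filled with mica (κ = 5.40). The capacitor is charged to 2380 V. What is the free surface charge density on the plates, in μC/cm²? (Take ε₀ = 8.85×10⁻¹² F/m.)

A = 28.4 cm² = 2.84×10⁻³ m².
C = κε₀A/d = 5.40 × 8.85×10⁻¹² × 2.84×10⁻³ / 1.82×10⁻⁵ = 7.46×10⁻⁹ F.
σ = Q/A = CV/A = 7.46×10⁻⁹ × 2380 / 2.84×10⁻³ = 6.25×10⁻³ C/m².

σ ≈ 0.625 μC/cm²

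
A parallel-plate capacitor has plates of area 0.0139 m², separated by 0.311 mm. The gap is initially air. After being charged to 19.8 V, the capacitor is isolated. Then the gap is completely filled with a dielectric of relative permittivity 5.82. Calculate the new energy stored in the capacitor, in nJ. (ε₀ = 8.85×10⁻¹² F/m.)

13.3 nJ

Initially C₁ = ε₀A/d = 8.85×10⁻¹² × 1.39×10⁻² / 3.11×10⁻⁴ = 3.96×10⁻¹⁰ F.
U₁ = 7.75×10⁻⁸ J.
Isolated ⇒ Q is held fixed. C₂ = 5.82 C₁ and U = Q²/(2C), so U₂/U₁ = C₁/C₂ = 0.172.
U₂ = 0.172 × 7.75×10⁻⁸ = 1.33×10⁻⁸ J.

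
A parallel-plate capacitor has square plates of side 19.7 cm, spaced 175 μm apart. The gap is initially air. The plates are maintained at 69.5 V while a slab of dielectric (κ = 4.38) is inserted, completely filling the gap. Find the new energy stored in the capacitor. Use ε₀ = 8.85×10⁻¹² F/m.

A = (19.7 cm)² = 3.88×10⁻² m².
Initially C₁ = ε₀A/d = 8.85×10⁻¹² × 3.88×10⁻² / 1.75×10⁻⁴ = 1.96×10⁻⁹ F.
U₁ = 4.74×10⁻⁶ J.
Battery connected ⇒ V is held fixed. C₂ = 4.38 C₁ and U = ½CV², so U₂/U₁ = C₂/C₁ = 4.38.
U₂ = 4.38 × 4.74×10⁻⁶ = 2.08×10⁻⁵ J.

20.8 μJ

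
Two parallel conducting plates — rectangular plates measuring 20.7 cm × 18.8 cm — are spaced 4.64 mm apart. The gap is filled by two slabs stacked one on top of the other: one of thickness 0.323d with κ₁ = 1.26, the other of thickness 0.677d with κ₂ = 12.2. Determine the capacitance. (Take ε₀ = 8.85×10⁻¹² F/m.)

C ≈ 238 pF

A = 20.7 × 18.8 cm² = 3.89×10⁻² m².
Stacked slabs ⇒ two capacitors in series, each with the full plate area.
C₁ = κ₁ε₀A/d₁ = 1.26 × 8.85×10⁻¹² × 3.89×10⁻² / 1.50×10⁻³ = 2.90×10⁻¹⁰ F.
C₂ = κ₂ε₀A/d₂ = 12.2 × 8.85×10⁻¹² × 3.89×10⁻² / 3.14×10⁻³ = 1.34×10⁻⁹ F.
C = (1/C₁ + 1/C₂)⁻¹ = 2.38×10⁻¹⁰ F.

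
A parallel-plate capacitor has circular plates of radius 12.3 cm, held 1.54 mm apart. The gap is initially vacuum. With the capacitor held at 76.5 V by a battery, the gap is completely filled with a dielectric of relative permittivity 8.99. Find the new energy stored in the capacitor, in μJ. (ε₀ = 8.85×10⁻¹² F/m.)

A = π(12.3 cm)² = 4.75×10⁻² m².
Initially C₁ = ε₀A/d = 8.85×10⁻¹² × 4.75×10⁻² / 1.54×10⁻³ = 2.73×10⁻¹⁰ F.
U₁ = 7.99×10⁻⁷ J.
Battery connected ⇒ V is held fixed. C₂ = 8.99 C₁ and U = ½CV², so U₂/U₁ = C₂/C₁ = 8.99.
U₂ = 8.99 × 7.99×10⁻⁷ = 7.19×10⁻⁶ J.

7.19 μJ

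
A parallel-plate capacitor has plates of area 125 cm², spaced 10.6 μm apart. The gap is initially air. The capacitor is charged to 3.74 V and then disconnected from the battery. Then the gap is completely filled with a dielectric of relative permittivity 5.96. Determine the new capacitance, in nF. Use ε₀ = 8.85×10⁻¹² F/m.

C ≈ 62.2 nF

A = 125 cm² = 1.25×10⁻² m².
Initially C₁ = ε₀A/d = 8.85×10⁻¹² × 1.25×10⁻² / 1.06×10⁻⁵ = 1.04×10⁻⁸ F.
C = κε₀A/d scales with κ, so C₂/C₁ = κ = 5.96.
C₂ = 5.96 × 1.04×10⁻⁸ = 6.22×10⁻⁸ F.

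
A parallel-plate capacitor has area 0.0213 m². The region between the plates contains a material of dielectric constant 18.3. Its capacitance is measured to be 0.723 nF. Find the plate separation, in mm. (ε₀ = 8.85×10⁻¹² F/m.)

d ≈ 4.77 mm

d = κε₀A/C = 18.3 × 8.85×10⁻¹² × 2.13×10⁻² / 7.23×10⁻¹⁰ = 4.77×10⁻³ m.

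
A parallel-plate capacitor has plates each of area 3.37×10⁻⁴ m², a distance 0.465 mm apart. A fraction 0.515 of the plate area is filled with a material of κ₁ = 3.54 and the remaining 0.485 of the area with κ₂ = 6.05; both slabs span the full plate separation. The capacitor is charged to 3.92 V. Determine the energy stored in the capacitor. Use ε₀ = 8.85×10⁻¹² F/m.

Side-by-side slabs ⇒ two capacitors in parallel, each spanning the full gap.
C₁ = κ₁ε₀A₁/d = 3.54 × 8.85×10⁻¹² × 1.74×10⁻⁴ / 4.65×10⁻⁴ = 1.17×10⁻¹¹ F.
C₂ = κ₂ε₀A₂/d = 6.05 × 8.85×10⁻¹² × 1.63×10⁻⁴ / 4.65×10⁻⁴ = 1.88×10⁻¹¹ F.
C = C₁ + C₂ = 3.05×10⁻¹¹ F.
U = ½CV² = ½ × 3.05×10⁻¹¹ × (3.92)² = 2.34×10⁻¹⁰ J.

U ≈ 234 pJ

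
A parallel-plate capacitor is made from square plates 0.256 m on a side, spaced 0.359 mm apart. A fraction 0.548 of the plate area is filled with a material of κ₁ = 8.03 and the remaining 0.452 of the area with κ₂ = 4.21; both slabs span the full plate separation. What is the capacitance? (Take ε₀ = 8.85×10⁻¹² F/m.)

10.2 nF

A = (0.256 m)² = 6.55×10⁻² m².
Side-by-side slabs ⇒ two capacitors in parallel, each spanning the full gap.
C₁ = κ₁ε₀A₁/d = 8.03 × 8.85×10⁻¹² × 3.59×10⁻² / 3.59×10⁻⁴ = 7.11×10⁻⁹ F.
C₂ = κ₂ε₀A₂/d = 4.21 × 8.85×10⁻¹² × 2.96×10⁻² / 3.59×10⁻⁴ = 3.07×10⁻⁹ F.
C = C₁ + C₂ = 1.02×10⁻⁸ F.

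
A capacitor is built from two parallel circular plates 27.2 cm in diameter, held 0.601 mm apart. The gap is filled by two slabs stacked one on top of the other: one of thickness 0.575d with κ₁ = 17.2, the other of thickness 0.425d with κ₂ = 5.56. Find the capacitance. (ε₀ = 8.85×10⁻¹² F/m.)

A = π(27.2/2 cm)² = 5.81×10⁻² m².
Stacked slabs ⇒ two capacitors in series, each with the full plate area.
C₁ = κ₁ε₀A/d₁ = 17.2 × 8.85×10⁻¹² × 5.81×10⁻² / 3.46×10⁻⁴ = 2.56×10⁻⁸ F.
C₂ = κ₂ε₀A/d₂ = 5.56 × 8.85×10⁻¹² × 5.81×10⁻² / 2.55×10⁻⁴ = 1.12×10⁻⁸ F.
C = (1/C₁ + 1/C₂)⁻¹ = 7.79×10⁻⁹ F.

C ≈ 7.79 nF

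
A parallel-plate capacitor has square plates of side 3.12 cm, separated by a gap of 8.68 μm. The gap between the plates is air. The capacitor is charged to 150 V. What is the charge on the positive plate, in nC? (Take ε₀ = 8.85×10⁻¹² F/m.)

A = (3.12 cm)² = 9.73×10⁻⁴ m².
C = ε₀A/d = 8.85×10⁻¹² × 9.73×10⁻⁴ / 8.68×10⁻⁶ = 9.93×10⁻¹⁰ F.
Q = CV = 9.93×10⁻¹⁰ × 150 = 1.49×10⁻⁷ C.

Q ≈ 149 nC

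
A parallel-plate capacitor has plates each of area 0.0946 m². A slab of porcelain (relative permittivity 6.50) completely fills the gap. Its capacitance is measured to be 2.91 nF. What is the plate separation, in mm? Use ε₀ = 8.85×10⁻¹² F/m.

1.87 mm

d = κε₀A/C = 6.50 × 8.85×10⁻¹² × 9.46×10⁻² / 2.91×10⁻⁹ = 1.87×10⁻³ m.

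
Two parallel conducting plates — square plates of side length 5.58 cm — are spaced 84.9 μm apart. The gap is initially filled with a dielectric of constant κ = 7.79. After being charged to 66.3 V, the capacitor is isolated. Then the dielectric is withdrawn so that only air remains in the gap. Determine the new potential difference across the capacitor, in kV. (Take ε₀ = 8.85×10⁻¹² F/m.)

0.516 kV

A = (5.58 cm)² = 3.11×10⁻³ m².
Initially C₁ = κε₀A/d = 7.79 × 8.85×10⁻¹² × 3.11×10⁻³ / 8.49×10⁻⁵ = 2.53×10⁻⁹ F.
V₁ = 66.3 V.
Isolated ⇒ Q is held fixed. C₂ = 0.128 C₁ and V = Q/C, so V₂/V₁ = C₁/C₂ = 7.79.
V₂ = 7.79 × 66.3 = 5.16×10² V.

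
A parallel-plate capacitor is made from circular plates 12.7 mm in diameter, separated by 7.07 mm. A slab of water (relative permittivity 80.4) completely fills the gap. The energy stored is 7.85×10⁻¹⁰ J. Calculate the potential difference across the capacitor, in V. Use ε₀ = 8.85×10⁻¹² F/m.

V ≈ 11.1 V

A = π(12.7/2 mm)² = 1.27×10⁻⁴ m².
C = κε₀A/d = 80.4 × 8.85×10⁻¹² × 1.27×10⁻⁴ / 7.07×10⁻³ = 1.27×10⁻¹¹ F.
V = √(2U/C) = √(2 × 7.85×10⁻¹⁰ / 1.27×10⁻¹¹) = 11.1 V.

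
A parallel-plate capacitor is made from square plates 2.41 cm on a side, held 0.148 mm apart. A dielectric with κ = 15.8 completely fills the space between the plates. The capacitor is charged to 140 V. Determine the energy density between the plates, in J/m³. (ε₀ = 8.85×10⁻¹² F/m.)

62.6 J/m³

E = V/d = 140 / 1.48×10⁻⁴ = 9.46×10⁵ V/m.
u = ½κε₀E² = ½ × 15.8 × 8.85×10⁻¹² × (9.46×10⁵)² = 62.6 J/m³.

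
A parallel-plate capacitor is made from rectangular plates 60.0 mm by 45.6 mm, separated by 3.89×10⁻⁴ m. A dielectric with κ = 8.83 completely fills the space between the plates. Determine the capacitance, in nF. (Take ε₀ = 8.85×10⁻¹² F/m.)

A = 60.0 × 45.6 mm² = 2.74×10⁻³ m².
C = κε₀A/d = 8.83 × 8.85×10⁻¹² × 2.74×10⁻³ / 3.89×10⁻⁴ = 5.50×10⁻¹⁰ F.

C ≈ 0.550 nF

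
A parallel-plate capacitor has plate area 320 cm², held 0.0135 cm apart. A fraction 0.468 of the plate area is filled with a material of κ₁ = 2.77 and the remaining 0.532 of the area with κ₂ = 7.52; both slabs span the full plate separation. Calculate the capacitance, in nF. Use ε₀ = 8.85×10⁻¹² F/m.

A = 320 cm² = 3.20×10⁻² m².
Side-by-side slabs ⇒ two capacitors in parallel, each spanning the full gap.
C₁ = κ₁ε₀A₁/d = 2.77 × 8.85×10⁻¹² × 1.50×10⁻² / 1.35×10⁻⁴ = 2.72×10⁻⁹ F.
C₂ = κ₂ε₀A₂/d = 7.52 × 8.85×10⁻¹² × 1.70×10⁻² / 1.35×10⁻⁴ = 8.39×10⁻⁹ F.
C = C₁ + C₂ = 1.11×10⁻⁸ F.

C ≈ 11.1 nF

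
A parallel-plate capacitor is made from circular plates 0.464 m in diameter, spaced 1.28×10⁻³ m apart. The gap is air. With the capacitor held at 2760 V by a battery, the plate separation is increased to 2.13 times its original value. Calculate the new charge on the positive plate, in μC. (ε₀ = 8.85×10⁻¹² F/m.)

A = π(0.464/2 m)² = 0.169 m².
Initially C₁ = ε₀A/d = 8.85×10⁻¹² × 0.169 / 1.28×10⁻³ = 1.17×10⁻⁹ F.
Q₁ = 3.23×10⁻⁶ C.
Battery connected ⇒ V is held fixed. C₂ = 0.469 C₁ and Q = CV, so Q₂/Q₁ = C₂/C₁ = 0.469.
Q₂ = 0.469 × 3.23×10⁻⁶ = 1.51×10⁻⁶ C.

1.51 μC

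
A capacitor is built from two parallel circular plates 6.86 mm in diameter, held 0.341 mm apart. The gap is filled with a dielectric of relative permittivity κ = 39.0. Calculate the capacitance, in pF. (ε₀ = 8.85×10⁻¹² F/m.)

C ≈ 37.4 pF

A = π(6.86/2 mm)² = 3.70×10⁻⁵ m².
C = κε₀A/d = 39.0 × 8.85×10⁻¹² × 3.70×10⁻⁵ / 3.41×10⁻⁴ = 3.74×10⁻¹¹ F.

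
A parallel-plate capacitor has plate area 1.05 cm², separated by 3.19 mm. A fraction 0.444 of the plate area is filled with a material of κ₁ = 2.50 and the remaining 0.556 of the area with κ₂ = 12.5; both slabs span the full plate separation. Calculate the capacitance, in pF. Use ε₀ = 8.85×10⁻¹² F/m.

A = 1.05 cm² = 1.05×10⁻⁴ m².
Side-by-side slabs ⇒ two capacitors in parallel, each spanning the full gap.
C₁ = κ₁ε₀A₁/d = 2.50 × 8.85×10⁻¹² × 4.66×10⁻⁵ / 3.19×10⁻³ = 3.23×10⁻¹³ F.
C₂ = κ₂ε₀A₂/d = 12.5 × 8.85×10⁻¹² × 5.84×10⁻⁵ / 3.19×10⁻³ = 2.02×10⁻¹² F.
C = C₁ + C₂ = 2.35×10⁻¹² F.

C ≈ 2.35 pF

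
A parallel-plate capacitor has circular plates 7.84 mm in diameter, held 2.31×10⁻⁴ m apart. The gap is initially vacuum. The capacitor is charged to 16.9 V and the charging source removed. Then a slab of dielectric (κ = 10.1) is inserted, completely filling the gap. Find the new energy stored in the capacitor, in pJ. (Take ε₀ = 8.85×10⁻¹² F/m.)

26.2 pJ

A = π(7.84/2 mm)² = 4.83×10⁻⁵ m².
Initially C₁ = ε₀A/d = 8.85×10⁻¹² × 4.83×10⁻⁵ / 2.31×10⁻⁴ = 1.85×10⁻¹² F.
U₁ = 2.64×10⁻¹⁰ J.
Isolated ⇒ Q is held fixed. C₂ = 10.1 C₁ and U = Q²/(2C), so U₂/U₁ = C₁/C₂ = 0.0990.
U₂ = 0.0990 × 2.64×10⁻¹⁰ = 2.62×10⁻¹¹ J.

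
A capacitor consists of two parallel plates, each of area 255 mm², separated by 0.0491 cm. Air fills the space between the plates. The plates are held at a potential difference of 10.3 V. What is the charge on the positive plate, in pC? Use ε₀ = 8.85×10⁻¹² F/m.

A = 255 mm² = 2.55×10⁻⁴ m².
C = ε₀A/d = 8.85×10⁻¹² × 2.55×10⁻⁴ / 4.91×10⁻⁴ = 4.60×10⁻¹² F.
Q = CV = 4.60×10⁻¹² × 10.3 = 4.73×10⁻¹¹ C.

47.3 pC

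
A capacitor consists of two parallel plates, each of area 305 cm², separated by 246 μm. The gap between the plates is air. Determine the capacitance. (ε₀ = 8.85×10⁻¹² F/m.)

1.10 nF

A = 305 cm² = 3.05×10⁻² m².
C = ε₀A/d = 8.85×10⁻¹² × 3.05×10⁻² / 2.46×10⁻⁴ = 1.10×10⁻⁹ F.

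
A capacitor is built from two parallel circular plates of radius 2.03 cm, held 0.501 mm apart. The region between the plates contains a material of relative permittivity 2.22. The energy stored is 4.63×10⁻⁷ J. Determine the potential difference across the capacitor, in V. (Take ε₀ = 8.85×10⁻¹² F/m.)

135 V

A = π(2.03 cm)² = 1.29×10⁻³ m².
C = κε₀A/d = 2.22 × 8.85×10⁻¹² × 1.29×10⁻³ / 5.01×10⁻⁴ = 5.08×10⁻¹¹ F.
V = √(2U/C) = √(2 × 4.63×10⁻⁷ / 5.08×10⁻¹¹) = 1.35×10² V.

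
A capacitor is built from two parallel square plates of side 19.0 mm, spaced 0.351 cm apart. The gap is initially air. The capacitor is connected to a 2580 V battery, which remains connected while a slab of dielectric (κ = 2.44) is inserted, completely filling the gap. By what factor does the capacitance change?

C = κε₀A/d scales with κ, so C₂/C₁ = κ = 2.44.

C₂/C₁ ≈ 2.44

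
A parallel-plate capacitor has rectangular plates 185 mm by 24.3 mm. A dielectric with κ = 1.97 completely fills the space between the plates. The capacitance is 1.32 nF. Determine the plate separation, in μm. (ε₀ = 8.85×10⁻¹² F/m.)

A = 185 × 24.3 mm² = 4.50×10⁻³ m².
d = κε₀A/C = 1.97 × 8.85×10⁻¹² × 4.50×10⁻³ / 1.32×10⁻⁹ = 5.94×10⁻⁵ m.

59.4 μm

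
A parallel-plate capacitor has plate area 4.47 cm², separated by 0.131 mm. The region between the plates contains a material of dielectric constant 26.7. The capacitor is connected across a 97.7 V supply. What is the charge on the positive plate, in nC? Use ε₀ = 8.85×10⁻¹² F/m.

A = 4.47 cm² = 4.47×10⁻⁴ m².
C = κε₀A/d = 26.7 × 8.85×10⁻¹² × 4.47×10⁻⁴ / 1.31×10⁻⁴ = 8.06×10⁻¹⁰ F.
Q = CV = 8.06×10⁻¹⁰ × 97.7 = 7.88×10⁻⁸ C.

Q ≈ 78.8 nC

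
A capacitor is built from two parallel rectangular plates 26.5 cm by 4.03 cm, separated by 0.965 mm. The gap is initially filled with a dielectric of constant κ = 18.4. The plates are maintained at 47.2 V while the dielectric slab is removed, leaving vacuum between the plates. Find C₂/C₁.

C = κε₀A/d scales with κ, so C₂/C₁ = 1/κ = 1/18.4 = 0.0543.

0.0543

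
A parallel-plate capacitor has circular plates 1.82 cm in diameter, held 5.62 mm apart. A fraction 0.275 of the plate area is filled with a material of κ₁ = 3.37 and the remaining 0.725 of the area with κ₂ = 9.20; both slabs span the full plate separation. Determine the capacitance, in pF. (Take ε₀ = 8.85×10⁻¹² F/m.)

3.11 pF

A = π(1.82/2 cm)² = 2.60×10⁻⁴ m².
Side-by-side slabs ⇒ two capacitors in parallel, each spanning the full gap.
C₁ = κ₁ε₀A₁/d = 3.37 × 8.85×10⁻¹² × 7.15×10⁻⁵ / 5.62×10⁻³ = 3.80×10⁻¹³ F.
C₂ = κ₂ε₀A₂/d = 9.20 × 8.85×10⁻¹² × 1.89×10⁻⁴ / 5.62×10⁻³ = 2.73×10⁻¹² F.
C = C₁ + C₂ = 3.11×10⁻¹² F.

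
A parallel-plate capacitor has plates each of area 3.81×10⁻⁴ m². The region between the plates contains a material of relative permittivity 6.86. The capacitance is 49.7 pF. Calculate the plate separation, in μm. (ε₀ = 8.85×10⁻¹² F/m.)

d = κε₀A/C = 6.86 × 8.85×10⁻¹² × 3.81×10⁻⁴ / 4.97×10⁻¹¹ = 4.65×10⁻⁴ m.

465 μm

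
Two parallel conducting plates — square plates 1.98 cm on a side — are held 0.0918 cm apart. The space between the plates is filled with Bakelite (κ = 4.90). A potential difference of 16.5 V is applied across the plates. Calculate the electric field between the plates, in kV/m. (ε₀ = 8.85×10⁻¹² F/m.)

E = V/d = 16.5 / 9.18×10⁻⁴ = 1.80×10⁴ V/m.

E ≈ 18.0 kV/m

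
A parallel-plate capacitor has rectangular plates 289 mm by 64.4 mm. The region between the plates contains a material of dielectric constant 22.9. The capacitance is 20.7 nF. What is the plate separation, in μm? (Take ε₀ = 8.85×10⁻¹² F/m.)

A = 289 × 64.4 mm² = 1.86×10⁻² m².
d = κε₀A/C = 22.9 × 8.85×10⁻¹² × 1.86×10⁻² / 2.07×10⁻⁸ = 1.82×10⁻⁴ m.

d ≈ 182 μm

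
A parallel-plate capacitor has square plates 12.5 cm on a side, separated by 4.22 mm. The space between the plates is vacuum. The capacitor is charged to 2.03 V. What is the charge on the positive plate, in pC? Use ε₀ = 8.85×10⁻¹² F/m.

A = (12.5 cm)² = 1.56×10⁻² m².
C = ε₀A/d = 8.85×10⁻¹² × 1.56×10⁻² / 4.22×10⁻³ = 3.28×10⁻¹¹ F.
Q = CV = 3.28×10⁻¹¹ × 2.03 = 6.65×10⁻¹¹ C.

66.5 pC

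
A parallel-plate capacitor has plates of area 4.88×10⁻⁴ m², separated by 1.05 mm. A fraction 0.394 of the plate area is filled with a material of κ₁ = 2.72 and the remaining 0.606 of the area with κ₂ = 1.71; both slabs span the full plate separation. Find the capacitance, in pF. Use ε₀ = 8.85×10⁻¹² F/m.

C ≈ 8.67 pF

Side-by-side slabs ⇒ two capacitors in parallel, each spanning the full gap.
C₁ = κ₁ε₀A₁/d = 2.72 × 8.85×10⁻¹² × 1.92×10⁻⁴ / 1.05×10⁻³ = 4.41×10⁻¹² F.
C₂ = κ₂ε₀A₂/d = 1.71 × 8.85×10⁻¹² × 2.96×10⁻⁴ / 1.05×10⁻³ = 4.26×10⁻¹² F.
C = C₁ + C₂ = 8.67×10⁻¹² F.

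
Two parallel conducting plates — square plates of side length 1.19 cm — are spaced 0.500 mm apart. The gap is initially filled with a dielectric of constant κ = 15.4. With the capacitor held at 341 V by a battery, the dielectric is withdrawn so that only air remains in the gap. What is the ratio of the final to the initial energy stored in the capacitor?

Battery connected ⇒ V is held fixed.
C₂ = 0.0649 C₁ and U = ½CV², so U₂/U₁ = C₂/C₁ = 0.0649.

0.0649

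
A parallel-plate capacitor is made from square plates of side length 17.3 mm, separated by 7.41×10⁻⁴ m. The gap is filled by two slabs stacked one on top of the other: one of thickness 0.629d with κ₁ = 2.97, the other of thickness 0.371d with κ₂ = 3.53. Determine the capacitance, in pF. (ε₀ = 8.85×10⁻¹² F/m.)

C ≈ 11.3 pF

A = (17.3 mm)² = 2.99×10⁻⁴ m².
Stacked slabs ⇒ two capacitors in series, each with the full plate area.
C₁ = κ₁ε₀A/d₁ = 2.97 × 8.85×10⁻¹² × 2.99×10⁻⁴ / 4.66×10⁻⁴ = 1.69×10⁻¹¹ F.
C₂ = κ₂ε₀A/d₂ = 3.53 × 8.85×10⁻¹² × 2.99×10⁻⁴ / 2.75×10⁻⁴ = 3.40×10⁻¹¹ F.
C = (1/C₁ + 1/C₂)⁻¹ = 1.13×10⁻¹¹ F.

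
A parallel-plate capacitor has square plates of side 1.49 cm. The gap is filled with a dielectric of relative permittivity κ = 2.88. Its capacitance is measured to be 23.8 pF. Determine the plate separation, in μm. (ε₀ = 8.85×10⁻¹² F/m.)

d ≈ 238 μm

A = (1.49 cm)² = 2.22×10⁻⁴ m².
d = κε₀A/C = 2.88 × 8.85×10⁻¹² × 2.22×10⁻⁴ / 2.38×10⁻¹¹ = 2.38×10⁻⁴ m.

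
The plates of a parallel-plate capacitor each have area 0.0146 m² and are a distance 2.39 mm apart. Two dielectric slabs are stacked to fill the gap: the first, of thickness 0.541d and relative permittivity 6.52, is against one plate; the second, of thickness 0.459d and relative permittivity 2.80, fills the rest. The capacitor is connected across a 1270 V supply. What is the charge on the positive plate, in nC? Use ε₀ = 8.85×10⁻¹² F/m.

Stacked slabs ⇒ two capacitors in series, each with the full plate area.
C₁ = κ₁ε₀A/d₁ = 6.52 × 8.85×10⁻¹² × 1.46×10⁻² / 1.29×10⁻³ = 6.52×10⁻¹⁰ F.
C₂ = κ₂ε₀A/d₂ = 2.80 × 8.85×10⁻¹² × 1.46×10⁻² / 1.10×10⁻³ = 3.30×10⁻¹⁰ F.
C = (1/C₁ + 1/C₂)⁻¹ = 2.19×10⁻¹⁰ F.
Q = CV = 2.19×10⁻¹⁰ × 1270 = 2.78×10⁻⁷ C.

278 nC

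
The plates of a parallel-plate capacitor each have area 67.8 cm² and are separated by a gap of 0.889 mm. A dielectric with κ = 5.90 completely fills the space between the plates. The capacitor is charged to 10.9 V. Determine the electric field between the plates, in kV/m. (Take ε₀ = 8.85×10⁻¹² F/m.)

12.3 kV/m

E = V/d = 10.9 / 8.89×10⁻⁴ = 1.23×10⁴ V/m.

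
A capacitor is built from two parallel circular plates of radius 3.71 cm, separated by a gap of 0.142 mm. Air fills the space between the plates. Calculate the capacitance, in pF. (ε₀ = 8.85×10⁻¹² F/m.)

C ≈ 269 pF

A = π(3.71 cm)² = 4.32×10⁻³ m².
C = ε₀A/d = 8.85×10⁻¹² × 4.32×10⁻³ / 1.42×10⁻⁴ = 2.69×10⁻¹⁰ F.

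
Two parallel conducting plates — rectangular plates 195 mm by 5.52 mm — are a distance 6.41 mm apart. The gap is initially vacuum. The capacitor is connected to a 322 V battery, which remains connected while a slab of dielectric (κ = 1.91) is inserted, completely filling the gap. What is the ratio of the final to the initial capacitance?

1.91

C = κε₀A/d scales with κ, so C₂/C₁ = κ = 1.91.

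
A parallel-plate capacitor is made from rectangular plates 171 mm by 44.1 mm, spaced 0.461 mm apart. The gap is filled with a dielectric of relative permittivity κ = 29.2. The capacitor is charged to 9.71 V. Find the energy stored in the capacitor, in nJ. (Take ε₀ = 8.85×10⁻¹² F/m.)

U ≈ 199 nJ

A = 171 × 44.1 mm² = 7.54×10⁻³ m².
C = κε₀A/d = 29.2 × 8.85×10⁻¹² × 7.54×10⁻³ / 4.61×10⁻⁴ = 4.23×10⁻⁹ F.
U = ½CV² = ½ × 4.23×10⁻⁹ × (9.71)² = 1.99×10⁻⁷ J.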